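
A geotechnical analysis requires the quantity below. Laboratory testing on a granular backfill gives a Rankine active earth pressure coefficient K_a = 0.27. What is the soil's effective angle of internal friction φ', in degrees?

K_a = tan²(45° − φ/2) ⇒ 45° − φ/2 = arctan(√0.27) = 27.46°.
φ = 2(45° − 27.46°) = 35.09°.

35.1°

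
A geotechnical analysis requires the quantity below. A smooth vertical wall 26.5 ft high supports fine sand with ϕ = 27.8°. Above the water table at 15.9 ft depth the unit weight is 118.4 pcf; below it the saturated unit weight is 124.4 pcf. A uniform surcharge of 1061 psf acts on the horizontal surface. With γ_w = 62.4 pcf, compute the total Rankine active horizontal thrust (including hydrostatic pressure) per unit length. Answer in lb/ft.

K_a = tan²(45° − φ/2) = 0.3639.
γ' = 124.4 − 62.4 = 62.00 pcf. h₂ = H − d_w = 10.6 ft.
σ'_h: at surface K_a·q = 386.1; at WT K_a(q+γd_w) = 1071; at base K_a(q+γd_w+γ'h₂) = 1310 psf.
P₁ = ½(386.1+1071)×15.9 = 11590; P₂ = ½(1071+1310)×10.6 = 12620; P_w = ½γ_w h₂² = 3506.
Total = 11590+12620+3506 = 27710 lb/ft.

27700 lb/ft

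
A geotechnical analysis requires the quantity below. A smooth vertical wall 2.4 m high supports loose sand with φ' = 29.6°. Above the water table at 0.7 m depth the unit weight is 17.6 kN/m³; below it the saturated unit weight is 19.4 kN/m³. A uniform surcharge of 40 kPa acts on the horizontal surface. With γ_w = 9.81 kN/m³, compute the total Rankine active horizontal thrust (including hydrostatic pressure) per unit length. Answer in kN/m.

59.9 kN/m

K_a = tan²(45° − φ/2) = 0.3387.
γ' = 19.4 − 9.81 = 9.590 kN/m³. h₂ = H − d_w = 1.7 m.
σ'_h: at surface K_a·q = 13.55; at WT K_a(q+γd_w) = 17.72; at base K_a(q+γd_w+γ'h₂) = 23.25 kPa.
P₁ = ½(13.55+17.72)×0.7 = 10.95; P₂ = ½(17.72+23.25)×1.7 = 34.82; P_w = ½γ_w h₂² = 14.18.
Total = 10.95+34.82+14.18 = 59.94 kN/m.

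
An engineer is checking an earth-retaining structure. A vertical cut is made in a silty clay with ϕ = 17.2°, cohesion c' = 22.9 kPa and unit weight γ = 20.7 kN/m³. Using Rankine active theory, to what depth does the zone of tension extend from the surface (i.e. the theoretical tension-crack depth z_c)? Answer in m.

K_a = tan²(45° − 17.2°/2) = 0.5436; √K_a = 0.7373.
The active pressure is zero where K_a γ z = 2c√K_a, so z_c = 2c/(γ√K_a) = 2×22.9/(20.7×0.7373) = 3.001 m.

3.00 m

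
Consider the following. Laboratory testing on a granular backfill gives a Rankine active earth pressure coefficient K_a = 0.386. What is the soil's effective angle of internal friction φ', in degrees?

K_a = tan²(45° − φ/2) ⇒ 45° − φ/2 = arctan(√0.386) = 31.85°.
φ = 2(45° − 31.85°) = 26.30°.

26.3°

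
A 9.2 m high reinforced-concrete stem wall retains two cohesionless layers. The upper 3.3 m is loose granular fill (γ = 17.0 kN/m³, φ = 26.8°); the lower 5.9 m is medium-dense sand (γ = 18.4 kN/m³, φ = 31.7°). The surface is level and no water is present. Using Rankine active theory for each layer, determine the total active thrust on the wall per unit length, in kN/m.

238 kN/m

K_a1 = tan²(45°−26.8°/2) = 0.3785; K_a2 = tan²(45°−31.7°/2) = 0.3111.
Layer 1: σ at base = K_a1 γ₁ h₁ = 21.23 kPa; P₁ = ½×21.23×3.3 = 35.03.
Layer 2: σ_v at top = γ₁h₁ = 56.10; σ_h top = K_a2×56.10 = 17.45; σ_h base = K_a2×(56.10+18.4×5.9) = 51.22.
P₂ = ½(17.45+51.22)×5.9 = 202.6. Total P_a = 35.03+202.6 = 237.6 kN/m.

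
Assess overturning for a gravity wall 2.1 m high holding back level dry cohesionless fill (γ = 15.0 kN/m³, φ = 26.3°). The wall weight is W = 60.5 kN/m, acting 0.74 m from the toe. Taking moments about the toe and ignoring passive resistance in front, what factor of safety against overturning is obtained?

K_a = tan²(45° − 26.3°/2) = 0.3859.
P_a = ½K_aγH² = 0.5×0.3859×15.0×2.1² = 12.76 kN/m, acting at H/3 = 0.7000 m above the base.
Overturning moment M_o = P_a × H/3 = 12.76 × 0.7000 = 8.935.
Resisting moment M_r = W × 0.74 = 60.5 × 0.74 = 44.77.
FS_overturning = M_r/M_o = 44.77/8.935 = 5.010.

5.01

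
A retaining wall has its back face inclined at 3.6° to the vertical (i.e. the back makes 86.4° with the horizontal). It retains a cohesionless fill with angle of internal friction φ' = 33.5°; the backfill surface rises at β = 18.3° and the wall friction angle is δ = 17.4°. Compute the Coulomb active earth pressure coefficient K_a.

0.372

K_a = sin²(α+φ) / [sin²α · sin(α−δ) · (1 + √{sin(φ+δ)sin(φ−β) / (sin(α−δ)sin(α+β))})²].
With α = 86.4°, φ = 33.5°, δ = 17.4°, β = 18.3°: K_a = 0.3716.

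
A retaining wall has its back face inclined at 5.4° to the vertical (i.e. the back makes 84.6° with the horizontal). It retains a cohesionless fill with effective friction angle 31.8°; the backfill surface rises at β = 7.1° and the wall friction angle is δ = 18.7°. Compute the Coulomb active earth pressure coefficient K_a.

K_a = sin²(α+φ) / [sin²α · sin(α−δ) · (1 + √{sin(φ+δ)sin(φ−β) / (sin(α−δ)sin(α+β))})²].
With α = 84.6°, φ = 31.8°, δ = 18.7°, β = 7.1°: K_a = 0.3488.

0.349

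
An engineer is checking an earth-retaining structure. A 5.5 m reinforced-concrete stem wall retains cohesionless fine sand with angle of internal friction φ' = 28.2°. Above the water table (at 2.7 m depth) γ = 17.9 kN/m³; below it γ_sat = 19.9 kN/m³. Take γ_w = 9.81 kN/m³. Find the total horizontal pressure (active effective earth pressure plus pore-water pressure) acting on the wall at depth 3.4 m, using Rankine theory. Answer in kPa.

26.7 kPa

K_a = (1 − sin φ)/(1 + sin φ) = 0.3582.
γ' = 19.9 − 9.81 = 10.09 kN/m³.
Effective vertical stress at 3.4 m: σ'_v = 17.9×2.7 + 10.09×0.700 = 55.39 kPa.
σ'_h = K_a σ'_v = 0.3582 × 55.39 = 19.84 kPa; u = γ_w × 0.700 = 6.867 kPa.
Total σ_h = 19.84 + 6.867 = 26.71 kPa.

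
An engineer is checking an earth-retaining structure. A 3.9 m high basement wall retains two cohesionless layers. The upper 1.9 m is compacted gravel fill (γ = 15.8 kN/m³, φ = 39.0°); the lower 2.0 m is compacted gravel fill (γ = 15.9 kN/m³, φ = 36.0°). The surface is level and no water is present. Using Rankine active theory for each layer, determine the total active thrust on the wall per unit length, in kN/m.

K_a1 = tan²(45°−39.0°/2) = 0.2275; K_a2 = tan²(45°−36.0°/2) = 0.2596.
Layer 1: σ at base = K_a1 γ₁ h₁ = 6.830 kPa; P₁ = ½×6.830×1.9 = 6.488.
Layer 2: σ_v at top = γ₁h₁ = 30.02; σ_h top = K_a2×30.02 = 7.794; σ_h base = K_a2×(30.02+15.9×2.0) = 16.05.
P₂ = ½(7.794+16.05)×2.0 = 23.84. Total P_a = 6.488+23.84 = 30.33 kN/m.

30.3 kN/m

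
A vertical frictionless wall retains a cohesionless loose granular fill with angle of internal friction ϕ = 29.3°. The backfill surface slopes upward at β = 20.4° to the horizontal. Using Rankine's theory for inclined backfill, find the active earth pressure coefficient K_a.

0.435

K_a = cos β · (cos β − √(cos²β − cos²φ)) / (cos β + √(cos²β − cos²φ)).
cos β = 0.9373, cos φ = 0.8721, √(cos²β − cos²φ) = 0.3435.
K_a = 0.9373 × (0.9373 − 0.3435)/(0.9373 + 0.3435) = 0.4345.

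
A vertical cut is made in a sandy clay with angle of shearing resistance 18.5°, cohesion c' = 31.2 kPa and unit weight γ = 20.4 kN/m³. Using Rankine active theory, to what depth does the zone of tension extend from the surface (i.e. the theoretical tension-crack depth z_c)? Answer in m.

4.25 m

K_a = tan²(45° − 18.5°/2) = 0.5183; √K_a = 0.7199.
The active pressure is zero where K_a γ z = 2c√K_a, so z_c = 2c/(γ√K_a) = 2×31.2/(20.4×0.7199) = 4.249 m.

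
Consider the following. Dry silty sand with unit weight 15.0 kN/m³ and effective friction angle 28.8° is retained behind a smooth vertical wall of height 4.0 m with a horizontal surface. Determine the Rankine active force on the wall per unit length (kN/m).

K_a = tan²(45° − φ/2) = 0.3498.
P_a = ½ K_a γ H² = 0.5 × 0.3498 × 15.0 × 4.0² = 41.97 kN/m.

42.0 kN/m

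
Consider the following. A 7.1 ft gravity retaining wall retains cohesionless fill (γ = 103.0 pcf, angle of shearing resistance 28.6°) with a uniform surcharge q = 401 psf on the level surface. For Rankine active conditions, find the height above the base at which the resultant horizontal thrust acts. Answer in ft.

K_a = 0.3525.
Triangular part P₁ = ½K_aγH² = 915.3 at H/3 = 2.367 ft; rectangular part P₂ = K_a q H = 1004 at H/2 = 3.550 ft.
ȳ = (P₁·2.367 + P₂·3.550)/(P₁+P₂) = 2.986 ft.

2.99 ft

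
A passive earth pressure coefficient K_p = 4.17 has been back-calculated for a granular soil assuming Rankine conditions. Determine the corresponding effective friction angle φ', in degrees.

K_p = (1+sin φ)/(1−sin φ) ⇒ sin φ = (K_p − 1)/(K_p + 1) = 0.6132.
φ = arcsin(0.6132) = 37.82°.

37.8°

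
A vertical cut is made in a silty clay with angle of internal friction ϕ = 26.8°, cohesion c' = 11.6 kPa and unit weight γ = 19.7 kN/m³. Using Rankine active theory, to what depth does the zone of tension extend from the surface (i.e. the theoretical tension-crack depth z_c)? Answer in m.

K_a = tan²(45° − 26.8°/2) = 0.3785; √K_a = 0.6152.
The active pressure is zero where K_a γ z = 2c√K_a, so z_c = 2c/(γ√K_a) = 2×11.6/(19.7×0.6152) = 1.914 m.

1.91 m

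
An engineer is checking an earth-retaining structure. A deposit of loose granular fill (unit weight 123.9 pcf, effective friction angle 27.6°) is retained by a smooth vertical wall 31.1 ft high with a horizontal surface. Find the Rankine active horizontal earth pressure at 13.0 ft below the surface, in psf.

591 psf

K_a = (1 − sin φ)/(1 + sin φ) = 0.3668.
σ_h = K_a γ z = 0.3668 × 123.9 × 13.0 = 590.8 psf.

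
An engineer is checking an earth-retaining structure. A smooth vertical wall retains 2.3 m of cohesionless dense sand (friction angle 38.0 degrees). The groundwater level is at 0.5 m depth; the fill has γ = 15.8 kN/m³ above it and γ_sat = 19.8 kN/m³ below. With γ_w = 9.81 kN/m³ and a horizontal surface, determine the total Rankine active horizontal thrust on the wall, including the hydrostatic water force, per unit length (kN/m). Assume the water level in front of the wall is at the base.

23.6 kN/m

K_a = tan²(45° − φ/2) = 0.2379.
γ' = 19.8 − 9.81 = 9.990 kN/m³. Depth below WT = 1.8 m.
σ'_h at WT = K_a γ d_w = 1.879 kPa; at base = 1.879 + K_a γ' × 1.8 = 6.157 kPa.
P₁ (0–0.5 m) = ½×1.879×0.5 = 0.4698. P₂ (0.5–2.3 m) = ½(1.879+6.157)×1.8 = 7.233.
P_w = ½ γ_w h₂² = 0.5×9.81×1.8² = 15.89. Total = 0.4698+7.233+15.89 = 23.59 kN/m.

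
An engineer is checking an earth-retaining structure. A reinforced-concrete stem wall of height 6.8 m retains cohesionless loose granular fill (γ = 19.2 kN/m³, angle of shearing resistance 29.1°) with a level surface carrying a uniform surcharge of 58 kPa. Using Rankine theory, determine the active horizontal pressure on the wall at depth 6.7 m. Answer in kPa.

64.5 kPa

K_a = (1 − sin φ)/(1 + sin φ) = 0.3456.
σ_v = γz + q = 19.2 × 6.7 + 58 = 186.6 kPa.
σ_h = K_a σ_v = 0.3456 × 186.6 = 64.50 kPa.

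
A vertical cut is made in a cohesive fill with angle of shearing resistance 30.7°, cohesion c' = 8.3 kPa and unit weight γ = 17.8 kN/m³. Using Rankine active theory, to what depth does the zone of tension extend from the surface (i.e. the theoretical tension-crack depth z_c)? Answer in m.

K_a = tan²(45° − 30.7°/2) = 0.3240; √K_a = 0.5692.
The active pressure is zero where K_a γ z = 2c√K_a, so z_c = 2c/(γ√K_a) = 2×8.3/(17.8×0.5692) = 1.638 m.

1.64 m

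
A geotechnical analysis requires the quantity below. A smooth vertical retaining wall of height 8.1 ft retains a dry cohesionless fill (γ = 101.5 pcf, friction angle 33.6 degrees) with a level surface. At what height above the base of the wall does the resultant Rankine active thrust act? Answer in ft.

2.70 ft

K_a = 0.2875.
The pressure distribution is triangular, so the resultant acts at H/3 above the base = 8.1/3 = 2.700 ft.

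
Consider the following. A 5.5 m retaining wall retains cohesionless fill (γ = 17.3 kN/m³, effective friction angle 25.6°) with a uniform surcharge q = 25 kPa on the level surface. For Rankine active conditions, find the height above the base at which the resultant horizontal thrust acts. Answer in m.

K_a = 0.3966.
Triangular part P₁ = ½K_aγH² = 103.8 at H/3 = 1.833 m; rectangular part P₂ = K_a q H = 54.53 at H/2 = 2.750 m.
ȳ = (P₁·1.833 + P₂·2.750)/(P₁+P₂) = 2.149 m.

2.15 m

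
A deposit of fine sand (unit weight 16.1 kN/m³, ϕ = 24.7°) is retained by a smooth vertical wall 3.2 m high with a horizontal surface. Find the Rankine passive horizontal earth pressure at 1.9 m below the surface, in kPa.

K_p = (1 + sin φ)/(1 − sin φ) = 2.436.
σ_h = K_p γ z = 2.436 × 16.1 × 1.9 = 74.51 kPa.

74.5 kPa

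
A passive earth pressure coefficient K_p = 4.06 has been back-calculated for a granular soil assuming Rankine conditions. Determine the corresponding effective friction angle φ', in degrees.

37.2°

K_p = (1+sin φ)/(1−sin φ) ⇒ sin φ = (K_p − 1)/(K_p + 1) = 0.6047.
φ = arcsin(0.6047) = 37.21°.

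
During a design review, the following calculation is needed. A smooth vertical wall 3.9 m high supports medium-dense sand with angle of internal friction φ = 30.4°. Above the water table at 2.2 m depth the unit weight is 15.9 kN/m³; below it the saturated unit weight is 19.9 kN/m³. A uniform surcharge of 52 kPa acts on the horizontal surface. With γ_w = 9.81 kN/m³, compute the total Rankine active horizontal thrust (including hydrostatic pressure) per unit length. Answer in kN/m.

K_a = tan²(45° − φ/2) = 0.3280.
γ' = 19.9 − 9.81 = 10.09 kN/m³. h₂ = H − d_w = 1.7 m.
σ'_h: at surface K_a·q = 17.06; at WT K_a(q+γd_w) = 28.53; at base K_a(q+γd_w+γ'h₂) = 34.15 kPa.
P₁ = ½(17.06+28.53)×2.2 = 50.14; P₂ = ½(28.53+34.15)×1.7 = 53.28; P_w = ½γ_w h₂² = 14.18.
Total = 50.14+53.28+14.18 = 117.6 kN/m.

118 kN/m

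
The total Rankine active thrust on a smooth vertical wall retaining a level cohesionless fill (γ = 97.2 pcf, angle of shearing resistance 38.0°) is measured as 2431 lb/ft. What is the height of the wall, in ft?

14.5 ft

K_a = 0.2379. P_a = ½ K_a γ H² ⇒ H = √(2P_a/(K_a γ)).
H = √(2×2431/(0.2379×97.2)) = 14.50 ft.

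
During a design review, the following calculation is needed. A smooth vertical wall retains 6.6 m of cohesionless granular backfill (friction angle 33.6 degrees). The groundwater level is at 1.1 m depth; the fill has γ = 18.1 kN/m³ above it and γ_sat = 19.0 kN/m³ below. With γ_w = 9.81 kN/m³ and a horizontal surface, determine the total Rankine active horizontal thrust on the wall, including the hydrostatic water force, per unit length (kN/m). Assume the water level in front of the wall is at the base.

K_a = tan²(45° − φ/2) = 0.2875.
γ' = 19.0 − 9.81 = 9.190 kN/m³. Depth below WT = 5.5 m.
σ'_h at WT = K_a γ d_w = 5.724 kPa; at base = 5.724 + K_a γ' × 5.5 = 20.26 kPa.
P₁ (0–1.1 m) = ½×5.724×1.1 = 3.148. P₂ (1.1–6.6 m) = ½(5.724+20.26)×5.5 = 71.45.
P_w = ½ γ_w h₂² = 0.5×9.81×5.5² = 148.4. Total = 3.148+71.45+148.4 = 223.0 kN/m.

223 kN/m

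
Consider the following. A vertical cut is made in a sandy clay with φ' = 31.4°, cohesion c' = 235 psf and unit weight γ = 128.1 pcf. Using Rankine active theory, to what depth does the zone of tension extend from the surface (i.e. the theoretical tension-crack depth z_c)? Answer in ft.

6.54 ft

K_a = tan²(45° − 31.4°/2) = 0.3149; √K_a = 0.5612.
The active pressure is zero where K_a γ z = 2c√K_a, so z_c = 2c/(γ√K_a) = 2×235/(128.1×0.5612) = 6.538 ft.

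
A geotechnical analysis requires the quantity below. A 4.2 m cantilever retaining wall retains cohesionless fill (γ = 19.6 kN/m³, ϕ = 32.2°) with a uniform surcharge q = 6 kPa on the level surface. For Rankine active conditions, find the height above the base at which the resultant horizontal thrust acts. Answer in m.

K_a = 0.3047.
Triangular part P₁ = ½K_aγH² = 52.68 at H/3 = 1.400 m; rectangular part P₂ = K_a q H = 7.679 at H/2 = 2.100 m.
ȳ = (P₁·1.400 + P₂·2.100)/(P₁+P₂) = 1.489 m.

1.49 m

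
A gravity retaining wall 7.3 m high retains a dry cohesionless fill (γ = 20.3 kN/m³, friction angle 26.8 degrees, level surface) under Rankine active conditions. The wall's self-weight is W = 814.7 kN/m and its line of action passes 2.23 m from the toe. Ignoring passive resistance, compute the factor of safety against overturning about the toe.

3.65

K_a = tan²(45° − 26.8°/2) = 0.3785.
P_a = ½K_aγH² = 0.5×0.3785×20.3×7.3² = 204.7 kN/m, acting at H/3 = 2.433 m above the base.
Overturning moment M_o = P_a × H/3 = 204.7 × 2.433 = 498.1.
Resisting moment M_r = W × 2.23 = 814.7 × 2.23 = 1817.
FS_overturning = M_r/M_o = 1817/498.1 = 3.647.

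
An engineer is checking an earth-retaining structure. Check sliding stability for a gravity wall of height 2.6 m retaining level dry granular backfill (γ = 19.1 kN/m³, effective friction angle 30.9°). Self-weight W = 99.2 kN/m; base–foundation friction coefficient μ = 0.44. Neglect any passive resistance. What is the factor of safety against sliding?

2.10

K_a = tan²(45° − 30.9°/2) = 0.3214.
P_a = ½K_aγH² = 0.5×0.3214×19.1×2.6² = 20.75 kN/m, acting at H/3 = 0.8667 m above the base.
FS_sliding = μW / P_a = 0.44×99.2 / 20.75 = 2.104.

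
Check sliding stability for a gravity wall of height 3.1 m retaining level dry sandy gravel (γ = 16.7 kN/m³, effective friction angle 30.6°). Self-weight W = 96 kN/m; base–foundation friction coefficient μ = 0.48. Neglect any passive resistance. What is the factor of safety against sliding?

1.77

K_a = tan²(45° − 30.6°/2) = 0.3253.
P_a = ½K_aγH² = 0.5×0.3253×16.7×3.1² = 26.11 kN/m, acting at H/3 = 1.033 m above the base.
FS_sliding = μW / P_a = 0.48×96 / 26.11 = 1.765.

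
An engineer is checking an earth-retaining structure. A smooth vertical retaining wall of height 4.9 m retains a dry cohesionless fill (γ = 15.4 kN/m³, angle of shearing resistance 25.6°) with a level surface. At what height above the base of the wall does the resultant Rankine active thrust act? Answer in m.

1.63 m

K_a = 0.3966.
The pressure distribution is triangular, so the resultant acts at H/3 above the base = 4.9/3 = 1.633 m.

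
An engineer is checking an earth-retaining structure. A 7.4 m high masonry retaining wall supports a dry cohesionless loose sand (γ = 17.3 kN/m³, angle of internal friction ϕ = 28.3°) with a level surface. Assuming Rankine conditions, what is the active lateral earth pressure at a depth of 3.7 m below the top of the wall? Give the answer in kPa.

K_a = (1 − sin φ)/(1 + sin φ) = 0.3568.
σ_h = K_a γ z = 0.3568 × 17.3 × 3.7 = 22.84 kPa.

22.8 kPa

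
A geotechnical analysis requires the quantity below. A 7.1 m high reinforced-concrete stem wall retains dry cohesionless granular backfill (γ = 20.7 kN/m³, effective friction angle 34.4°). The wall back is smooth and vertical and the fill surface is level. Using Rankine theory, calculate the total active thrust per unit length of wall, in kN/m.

145 kN/m

K_a = tan²(45° − φ/2) = 0.2780.
P_a = ½ K_a γ H² = 0.5 × 0.2780 × 20.7 × 7.1² = 145.0 kN/m.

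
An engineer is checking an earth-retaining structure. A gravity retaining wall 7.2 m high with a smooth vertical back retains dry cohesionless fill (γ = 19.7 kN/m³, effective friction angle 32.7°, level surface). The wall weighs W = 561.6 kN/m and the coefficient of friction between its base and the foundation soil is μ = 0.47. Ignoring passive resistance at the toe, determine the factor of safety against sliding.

K_a = tan²(45° − 32.7°/2) = 0.2985.
P_a = ½K_aγH² = 0.5×0.2985×19.7×7.2² = 152.4 kN/m, acting at H/3 = 2.400 m above the base.
FS_sliding = μW / P_a = 0.47×561.6 / 152.4 = 1.732.

1.73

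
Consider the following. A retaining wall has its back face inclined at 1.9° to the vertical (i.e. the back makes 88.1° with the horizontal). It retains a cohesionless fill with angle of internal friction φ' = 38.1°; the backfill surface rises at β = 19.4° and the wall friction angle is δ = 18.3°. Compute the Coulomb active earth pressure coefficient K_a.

K_a = sin²(α+φ) / [sin²α · sin(α−δ) · (1 + √{sin(φ+δ)sin(φ−β) / (sin(α−δ)sin(α+β))})²].
With α = 88.1°, φ = 38.1°, δ = 18.3°, β = 19.4°: K_a = 0.2905.

0.291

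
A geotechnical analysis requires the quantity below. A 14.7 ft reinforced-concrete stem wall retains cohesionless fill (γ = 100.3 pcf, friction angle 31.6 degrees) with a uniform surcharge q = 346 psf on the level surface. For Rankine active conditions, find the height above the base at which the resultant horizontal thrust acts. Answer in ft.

K_a = 0.3123.
Triangular part P₁ = ½K_aγH² = 3385 at H/3 = 4.900 ft; rectangular part P₂ = K_a q H = 1589 at H/2 = 7.350 ft.
ȳ = (P₁·4.900 + P₂·7.350)/(P₁+P₂) = 5.683 ft.

5.68 ft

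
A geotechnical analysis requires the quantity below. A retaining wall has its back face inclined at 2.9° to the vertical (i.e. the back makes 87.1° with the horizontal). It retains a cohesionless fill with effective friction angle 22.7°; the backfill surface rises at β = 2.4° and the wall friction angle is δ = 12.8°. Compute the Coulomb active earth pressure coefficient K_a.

0.434

K_a = sin²(α+φ) / [sin²α · sin(α−δ) · (1 + √{sin(φ+δ)sin(φ−β) / (sin(α−δ)sin(α+β))})²].
With α = 87.1°, φ = 22.7°, δ = 12.8°, β = 2.4°: K_a = 0.4340.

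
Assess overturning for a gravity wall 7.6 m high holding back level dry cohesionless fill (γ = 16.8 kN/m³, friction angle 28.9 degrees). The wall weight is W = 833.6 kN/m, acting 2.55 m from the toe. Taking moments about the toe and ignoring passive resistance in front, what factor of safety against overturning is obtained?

4.96

K_a = tan²(45° − 28.9°/2) = 0.3484.
P_a = ½K_aγH² = 0.5×0.3484×16.8×7.6² = 169.0 kN/m, acting at H/3 = 2.533 m above the base.
Overturning moment M_o = P_a × H/3 = 169.0 × 2.533 = 428.2.
Resisting moment M_r = W × 2.55 = 833.6 × 2.55 = 2126.
FS_overturning = M_r/M_o = 2126/428.2 = 4.964.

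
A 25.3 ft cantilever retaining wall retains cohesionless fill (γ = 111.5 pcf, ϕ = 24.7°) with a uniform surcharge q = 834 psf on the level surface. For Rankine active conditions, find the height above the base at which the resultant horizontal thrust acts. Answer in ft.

10.0 ft

K_a = 0.4106.
Triangular part P₁ = ½K_aγH² = 14650 at H/3 = 8.433 ft; rectangular part P₂ = K_a q H = 8663 at H/2 = 12.65 ft.
ȳ = (P₁·8.433 + P₂·12.65)/(P₁+P₂) = 10.00 ft.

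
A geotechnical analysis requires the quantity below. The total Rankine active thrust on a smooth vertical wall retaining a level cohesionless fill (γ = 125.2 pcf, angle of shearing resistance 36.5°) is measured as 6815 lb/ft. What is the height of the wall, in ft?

K_a = 0.2541. P_a = ½ K_a γ H² ⇒ H = √(2P_a/(K_a γ)).
H = √(2×6815/(0.2541×125.2)) = 20.70 ft.

20.7 ft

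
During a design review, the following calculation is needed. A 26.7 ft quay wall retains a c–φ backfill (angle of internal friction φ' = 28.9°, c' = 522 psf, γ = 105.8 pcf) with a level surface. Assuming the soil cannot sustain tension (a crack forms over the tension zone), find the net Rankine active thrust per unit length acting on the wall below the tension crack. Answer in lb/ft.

K_a = 0.3484; √K_a = 0.5902.
Tension-crack depth z_c = 2c/(γ√K_a) = 2×522/(105.8×0.5902) = 16.72 ft.
σ_a at base = K_a γ H − 2c√K_a = 0.3484×105.8×26.7 − 2×522×0.5902 = 367.9 psf.
P_a = ½ × 367.9 × (H − z_c) = 0.5×367.9×9.981 = 1836 lb/ft.

1840 lb/ft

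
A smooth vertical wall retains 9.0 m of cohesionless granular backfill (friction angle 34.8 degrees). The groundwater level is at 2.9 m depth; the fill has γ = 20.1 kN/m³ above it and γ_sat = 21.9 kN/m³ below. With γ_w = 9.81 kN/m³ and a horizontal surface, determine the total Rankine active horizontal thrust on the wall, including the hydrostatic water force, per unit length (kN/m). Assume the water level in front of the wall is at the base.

364 kN/m

K_a = tan²(45° − φ/2) = 0.2733.
γ' = 21.9 − 9.81 = 12.09 kN/m³. Depth below WT = 6.1 m.
σ'_h at WT = K_a γ d_w = 15.93 kPa; at base = 15.93 + K_a γ' × 6.1 = 36.09 kPa.
P₁ (0–2.9 m) = ½×15.93×2.9 = 23.10. P₂ (2.9–9.0 m) = ½(15.93+36.09)×6.1 = 158.7.
P_w = ½ γ_w h₂² = 0.5×9.81×6.1² = 182.5. Total = 23.10+158.7+182.5 = 364.3 kN/m.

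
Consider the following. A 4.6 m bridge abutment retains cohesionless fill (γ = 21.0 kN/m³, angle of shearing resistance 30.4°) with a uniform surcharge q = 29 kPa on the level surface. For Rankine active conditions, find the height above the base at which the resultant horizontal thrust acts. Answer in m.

1.82 m

K_a = 0.3280.
Triangular part P₁ = ½K_aγH² = 72.87 at H/3 = 1.533 m; rectangular part P₂ = K_a q H = 43.75 at H/2 = 2.300 m.
ȳ = (P₁·1.533 + P₂·2.300)/(P₁+P₂) = 1.821 m.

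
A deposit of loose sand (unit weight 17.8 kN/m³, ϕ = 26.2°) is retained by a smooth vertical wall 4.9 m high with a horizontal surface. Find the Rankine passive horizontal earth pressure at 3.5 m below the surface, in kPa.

K_p = (1 + sin φ)/(1 − sin φ) = 2.581.
σ_h = K_p γ z = 2.581 × 17.8 × 3.5 = 160.8 kPa.

161 kPa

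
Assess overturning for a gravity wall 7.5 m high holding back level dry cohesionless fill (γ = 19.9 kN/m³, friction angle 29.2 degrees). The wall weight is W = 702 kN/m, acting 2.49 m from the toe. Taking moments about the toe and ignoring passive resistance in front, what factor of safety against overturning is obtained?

K_a = tan²(45° − 29.2°/2) = 0.3442.
P_a = ½K_aγH² = 0.5×0.3442×19.9×7.5² = 192.7 kN/m, acting at H/3 = 2.500 m above the base.
Overturning moment M_o = P_a × H/3 = 192.7 × 2.500 = 481.6.
Resisting moment M_r = W × 2.49 = 702 × 2.49 = 1748.
FS_overturning = M_r/M_o = 1748/481.6 = 3.629.

3.63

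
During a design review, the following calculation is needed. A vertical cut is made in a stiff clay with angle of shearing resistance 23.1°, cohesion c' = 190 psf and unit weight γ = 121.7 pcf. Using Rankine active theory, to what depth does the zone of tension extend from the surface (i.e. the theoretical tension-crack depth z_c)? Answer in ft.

4.73 ft

K_a = tan²(45° − 23.1°/2) = 0.4364; √K_a = 0.6606.
The active pressure is zero where K_a γ z = 2c√K_a, so z_c = 2c/(γ√K_a) = 2×190/(121.7×0.6606) = 4.726 ft.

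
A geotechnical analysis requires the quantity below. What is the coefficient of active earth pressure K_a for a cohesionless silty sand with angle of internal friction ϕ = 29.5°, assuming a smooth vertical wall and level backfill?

0.340

K_a = tan²(45° − φ/2) = tan²(30.25°) = 0.3401.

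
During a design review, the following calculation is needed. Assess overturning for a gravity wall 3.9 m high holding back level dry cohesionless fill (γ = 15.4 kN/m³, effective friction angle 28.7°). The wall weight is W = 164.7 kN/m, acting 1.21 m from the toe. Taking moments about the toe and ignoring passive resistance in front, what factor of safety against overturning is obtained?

K_a = tan²(45° − 28.7°/2) = 0.3511.
P_a = ½K_aγH² = 0.5×0.3511×15.4×3.9² = 41.13 kN/m, acting at H/3 = 1.300 m above the base.
Overturning moment M_o = P_a × H/3 = 41.13 × 1.300 = 53.46.
Resisting moment M_r = W × 1.21 = 164.7 × 1.21 = 199.3.
FS_overturning = M_r/M_o = 199.3/53.46 = 3.728.

3.73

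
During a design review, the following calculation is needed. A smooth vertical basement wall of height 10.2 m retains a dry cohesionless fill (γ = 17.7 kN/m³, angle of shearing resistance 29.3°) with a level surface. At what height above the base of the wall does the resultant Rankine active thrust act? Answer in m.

3.40 m

K_a = 0.3428.
The pressure distribution is triangular, so the resultant acts at H/3 above the base = 10.2/3 = 3.400 m.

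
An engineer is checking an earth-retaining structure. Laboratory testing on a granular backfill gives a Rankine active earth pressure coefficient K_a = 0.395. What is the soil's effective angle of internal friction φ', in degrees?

K_a = tan²(45° − φ/2) ⇒ 45° − φ/2 = arctan(√0.395) = 32.15°.
φ = 2(45° − 32.15°) = 25.70°.

25.7°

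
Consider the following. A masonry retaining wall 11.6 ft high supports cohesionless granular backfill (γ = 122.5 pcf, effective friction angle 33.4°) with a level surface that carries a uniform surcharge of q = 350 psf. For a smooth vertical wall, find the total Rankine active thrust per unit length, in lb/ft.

3570 lb/ft

K_a = tan²(45° − φ/2) = 0.2899.
Soil triangle: ½ K_a γ H² = 0.5×0.2899×122.5×11.6² = 2389 lb/ft.
Surcharge rectangle: K_a q H = 0.2899×350×11.6 = 1177 lb/ft.
Total = 2389 + 1177 = 3567 lb/ft.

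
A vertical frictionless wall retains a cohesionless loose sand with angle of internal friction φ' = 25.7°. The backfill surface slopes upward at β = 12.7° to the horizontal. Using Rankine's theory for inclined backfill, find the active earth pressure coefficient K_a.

K_a = cos β · (cos β − √(cos²β − cos²φ)) / (cos β + √(cos²β − cos²φ)).
cos β = 0.9755, cos φ = 0.9011, √(cos²β − cos²φ) = 0.3738.
K_a = 0.9755 × (0.9755 − 0.3738)/(0.9755 + 0.3738) = 0.4350.

0.435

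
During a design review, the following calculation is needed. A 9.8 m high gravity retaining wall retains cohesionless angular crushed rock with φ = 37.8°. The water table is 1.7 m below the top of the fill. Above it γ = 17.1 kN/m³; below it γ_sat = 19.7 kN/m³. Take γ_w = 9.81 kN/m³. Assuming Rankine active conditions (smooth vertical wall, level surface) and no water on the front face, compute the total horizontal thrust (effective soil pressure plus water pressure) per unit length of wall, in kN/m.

462 kN/m

K_a = tan²(45° − φ/2) = 0.2400.
γ' = 19.7 − 9.81 = 9.890 kN/m³. Depth below WT = 8.1 m.
σ'_h at WT = K_a γ d_w = 6.977 kPa; at base = 6.977 + K_a γ' × 8.1 = 26.20 kPa.
P₁ (0–1.7 m) = ½×6.977×1.7 = 5.930. P₂ (1.7–9.8 m) = ½(6.977+26.20)×8.1 = 134.4.
P_w = ½ γ_w h₂² = 0.5×9.81×8.1² = 321.8. Total = 5.930+134.4+321.8 = 462.1 kN/m.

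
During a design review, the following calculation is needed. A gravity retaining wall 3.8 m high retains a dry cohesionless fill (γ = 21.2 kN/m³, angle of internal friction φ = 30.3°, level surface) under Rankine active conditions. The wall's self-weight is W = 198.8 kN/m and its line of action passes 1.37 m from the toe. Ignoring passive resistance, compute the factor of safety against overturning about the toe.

K_a = tan²(45° − 30.3°/2) = 0.3293.
P_a = ½K_aγH² = 0.5×0.3293×21.2×3.8² = 50.41 kN/m, acting at H/3 = 1.267 m above the base.
Overturning moment M_o = P_a × H/3 = 50.41 × 1.267 = 63.85.
Resisting moment M_r = W × 1.37 = 198.8 × 1.37 = 272.4.
FS_overturning = M_r/M_o = 272.4/63.85 = 4.266.

4.27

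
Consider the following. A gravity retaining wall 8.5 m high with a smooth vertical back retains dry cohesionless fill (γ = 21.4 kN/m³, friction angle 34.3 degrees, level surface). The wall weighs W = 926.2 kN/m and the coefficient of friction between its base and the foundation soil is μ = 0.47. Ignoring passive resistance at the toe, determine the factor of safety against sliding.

2.02

K_a = tan²(45° − 34.3°/2) = 0.2792.
P_a = ½K_aγH² = 0.5×0.2792×21.4×8.5² = 215.8 kN/m, acting at H/3 = 2.833 m above the base.
FS_sliding = μW / P_a = 0.47×926.2 / 215.8 = 2.017.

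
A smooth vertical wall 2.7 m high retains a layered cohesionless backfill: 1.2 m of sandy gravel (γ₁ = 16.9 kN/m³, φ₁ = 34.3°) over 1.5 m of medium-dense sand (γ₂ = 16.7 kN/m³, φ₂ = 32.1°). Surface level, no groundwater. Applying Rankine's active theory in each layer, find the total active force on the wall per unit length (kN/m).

K_a1 = tan²(45°−34.3°/2) = 0.2792; K_a2 = tan²(45°−32.1°/2) = 0.3060.
Layer 1: σ at base = K_a1 γ₁ h₁ = 5.661 kPa; P₁ = ½×5.661×1.2 = 3.397.
Layer 2: σ_v at top = γ₁h₁ = 20.28; σ_h top = K_a2×20.28 = 6.206; σ_h base = K_a2×(20.28+16.7×1.5) = 13.87.
P₂ = ½(6.206+13.87)×1.5 = 15.06. Total P_a = 3.397+15.06 = 18.45 kN/m.

18.5 kN/m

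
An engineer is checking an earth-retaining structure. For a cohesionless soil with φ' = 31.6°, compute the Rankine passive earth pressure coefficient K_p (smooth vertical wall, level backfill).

K_p = (1 + sin φ)/(1 − sin φ) = tan²(45° + 31.6°/2) = 3.202.

3.20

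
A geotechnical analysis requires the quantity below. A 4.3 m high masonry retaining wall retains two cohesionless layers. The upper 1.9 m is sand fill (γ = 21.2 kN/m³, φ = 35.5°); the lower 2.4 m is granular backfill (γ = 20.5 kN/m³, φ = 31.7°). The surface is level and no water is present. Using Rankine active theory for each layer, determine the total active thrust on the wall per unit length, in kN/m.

K_a1 = tan²(45°−35.5°/2) = 0.2653; K_a2 = tan²(45°−31.7°/2) = 0.3111.
Layer 1: σ at base = K_a1 γ₁ h₁ = 10.68 kPa; P₁ = ½×10.68×1.9 = 10.15.
Layer 2: σ_v at top = γ₁h₁ = 40.28; σ_h top = K_a2×40.28 = 12.53; σ_h base = K_a2×(40.28+20.5×2.4) = 27.83.
P₂ = ½(12.53+27.83)×2.4 = 48.44. Total P_a = 10.15+48.44 = 58.59 kN/m.

58.6 kN/m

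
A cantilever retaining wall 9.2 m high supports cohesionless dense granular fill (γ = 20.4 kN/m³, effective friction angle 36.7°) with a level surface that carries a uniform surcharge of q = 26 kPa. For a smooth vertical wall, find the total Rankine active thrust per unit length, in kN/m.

K_a = tan²(45° − φ/2) = 0.2519.
Soil triangle: ½ K_a γ H² = 0.5×0.2519×20.4×9.2² = 217.4 kN/m.
Surcharge rectangle: K_a q H = 0.2519×26×9.2 = 60.24 kN/m.
Total = 217.4 + 60.24 = 277.7 kN/m.

278 kN/m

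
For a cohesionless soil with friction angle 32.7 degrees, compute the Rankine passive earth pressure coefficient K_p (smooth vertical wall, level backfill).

K_p = (1 + sin φ)/(1 − sin φ) = tan²(45° + 32.7°/2) = 3.350.

3.35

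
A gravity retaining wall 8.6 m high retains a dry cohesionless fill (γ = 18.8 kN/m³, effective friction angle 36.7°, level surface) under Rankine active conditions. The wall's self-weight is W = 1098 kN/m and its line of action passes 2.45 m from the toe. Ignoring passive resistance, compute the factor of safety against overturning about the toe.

5.36

K_a = tan²(45° − 36.7°/2) = 0.2519.
P_a = ½K_aγH² = 0.5×0.2519×18.8×8.6² = 175.1 kN/m, acting at H/3 = 2.867 m above the base.
Overturning moment M_o = P_a × H/3 = 175.1 × 2.867 = 501.9.
Resisting moment M_r = W × 2.45 = 1098 × 2.45 = 2690.
FS_overturning = M_r/M_o = 2690/501.9 = 5.359.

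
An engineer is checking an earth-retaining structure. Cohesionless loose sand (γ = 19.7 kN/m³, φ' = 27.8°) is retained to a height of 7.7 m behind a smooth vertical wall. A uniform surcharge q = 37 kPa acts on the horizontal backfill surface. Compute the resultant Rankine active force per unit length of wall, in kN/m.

K_a = tan²(45° − φ/2) = 0.3639.
Soil triangle: ½ K_a γ H² = 0.5×0.3639×19.7×7.7² = 212.5 kN/m.
Surcharge rectangle: K_a q H = 0.3639×37×7.7 = 103.7 kN/m.
Total = 212.5 + 103.7 = 316.2 kN/m.

316 kN/m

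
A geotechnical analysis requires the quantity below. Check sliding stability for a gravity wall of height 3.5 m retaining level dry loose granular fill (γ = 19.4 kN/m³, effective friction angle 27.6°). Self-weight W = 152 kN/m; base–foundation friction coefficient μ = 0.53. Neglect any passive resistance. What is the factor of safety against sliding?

K_a = tan²(45° − 27.6°/2) = 0.3668.
P_a = ½K_aγH² = 0.5×0.3668×19.4×3.5² = 43.58 kN/m, acting at H/3 = 1.167 m above the base.
FS_sliding = μW / P_a = 0.53×152 / 43.58 = 1.848.

1.85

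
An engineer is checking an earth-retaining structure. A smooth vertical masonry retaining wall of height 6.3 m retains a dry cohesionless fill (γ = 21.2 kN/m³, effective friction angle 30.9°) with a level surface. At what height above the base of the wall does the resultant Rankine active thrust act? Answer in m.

K_a = 0.3214.
The pressure distribution is triangular, so the resultant acts at H/3 above the base = 6.3/3 = 2.100 m.

2.10 m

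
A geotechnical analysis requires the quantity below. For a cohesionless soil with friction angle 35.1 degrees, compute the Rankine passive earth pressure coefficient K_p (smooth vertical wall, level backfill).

K_p = (1 + sin φ)/(1 − sin φ) = tan²(45° + 35.1°/2) = 3.706.

3.71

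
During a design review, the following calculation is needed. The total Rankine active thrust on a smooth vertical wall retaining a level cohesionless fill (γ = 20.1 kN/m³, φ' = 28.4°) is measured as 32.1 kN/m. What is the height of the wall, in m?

K_a = 0.3554. P_a = ½ K_a γ H² ⇒ H = √(2P_a/(K_a γ)).
H = √(2×32.1/(0.3554×20.1)) = 2.998 m.

3.00 m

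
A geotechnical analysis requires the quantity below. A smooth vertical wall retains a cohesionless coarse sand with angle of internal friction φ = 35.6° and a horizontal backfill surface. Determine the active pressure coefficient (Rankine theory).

K_a = (1 − sin φ)/(1 + sin φ) = (1 − sin 35.6°)/(1 + sin 35.6°) = 0.2641.

0.264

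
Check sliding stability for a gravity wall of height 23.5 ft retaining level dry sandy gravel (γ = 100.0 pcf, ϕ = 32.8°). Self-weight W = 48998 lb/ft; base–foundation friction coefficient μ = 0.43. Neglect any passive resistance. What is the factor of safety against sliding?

2.57

K_a = tan²(45° − 32.8°/2) = 0.2973.
P_a = ½K_aγH² = 0.5×0.2973×100.0×23.5² = 8208 lb/ft, acting at H/3 = 7.833 ft above the base.
FS_sliding = μW / P_a = 0.43×48998 / 8208 = 2.567.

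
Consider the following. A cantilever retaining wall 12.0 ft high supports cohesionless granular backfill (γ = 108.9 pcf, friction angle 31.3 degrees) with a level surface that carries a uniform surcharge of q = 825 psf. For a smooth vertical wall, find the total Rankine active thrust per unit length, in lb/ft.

5610 lb/ft

K_a = tan²(45° − φ/2) = 0.3162.
Soil triangle: ½ K_a γ H² = 0.5×0.3162×108.9×12.0² = 2479 lb/ft.
Surcharge rectangle: K_a q H = 0.3162×825×12.0 = 3130 lb/ft.
Total = 2479 + 3130 = 5610 lb/ft.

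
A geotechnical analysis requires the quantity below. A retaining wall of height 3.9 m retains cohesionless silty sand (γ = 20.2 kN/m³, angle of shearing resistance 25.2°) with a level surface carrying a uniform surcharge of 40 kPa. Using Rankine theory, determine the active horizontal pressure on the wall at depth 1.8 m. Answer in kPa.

30.8 kPa

K_a = (1 − sin φ)/(1 + sin φ) = 0.4027.
σ_v = γz + q = 20.2 × 1.8 + 40 = 76.36 kPa.
σ_h = K_a σ_v = 0.4027 × 76.36 = 30.75 kPa.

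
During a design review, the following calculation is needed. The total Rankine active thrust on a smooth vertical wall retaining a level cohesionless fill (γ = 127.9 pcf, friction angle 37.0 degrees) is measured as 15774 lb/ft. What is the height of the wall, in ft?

31.5 ft

K_a = 0.2486. P_a = ½ K_a γ H² ⇒ H = √(2P_a/(K_a γ)).
H = √(2×15774/(0.2486×127.9)) = 31.50 ft.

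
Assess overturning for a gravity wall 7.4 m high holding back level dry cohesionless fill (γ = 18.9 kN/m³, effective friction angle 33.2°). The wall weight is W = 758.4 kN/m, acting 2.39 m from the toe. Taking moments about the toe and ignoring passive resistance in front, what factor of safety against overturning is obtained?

4.86

K_a = tan²(45° − 33.2°/2) = 0.2924.
P_a = ½K_aγH² = 0.5×0.2924×18.9×7.4² = 151.3 kN/m, acting at H/3 = 2.467 m above the base.
Overturning moment M_o = P_a × H/3 = 151.3 × 2.467 = 373.2.
Resisting moment M_r = W × 2.39 = 758.4 × 2.39 = 1813.
FS_overturning = M_r/M_o = 1813/373.2 = 4.857.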